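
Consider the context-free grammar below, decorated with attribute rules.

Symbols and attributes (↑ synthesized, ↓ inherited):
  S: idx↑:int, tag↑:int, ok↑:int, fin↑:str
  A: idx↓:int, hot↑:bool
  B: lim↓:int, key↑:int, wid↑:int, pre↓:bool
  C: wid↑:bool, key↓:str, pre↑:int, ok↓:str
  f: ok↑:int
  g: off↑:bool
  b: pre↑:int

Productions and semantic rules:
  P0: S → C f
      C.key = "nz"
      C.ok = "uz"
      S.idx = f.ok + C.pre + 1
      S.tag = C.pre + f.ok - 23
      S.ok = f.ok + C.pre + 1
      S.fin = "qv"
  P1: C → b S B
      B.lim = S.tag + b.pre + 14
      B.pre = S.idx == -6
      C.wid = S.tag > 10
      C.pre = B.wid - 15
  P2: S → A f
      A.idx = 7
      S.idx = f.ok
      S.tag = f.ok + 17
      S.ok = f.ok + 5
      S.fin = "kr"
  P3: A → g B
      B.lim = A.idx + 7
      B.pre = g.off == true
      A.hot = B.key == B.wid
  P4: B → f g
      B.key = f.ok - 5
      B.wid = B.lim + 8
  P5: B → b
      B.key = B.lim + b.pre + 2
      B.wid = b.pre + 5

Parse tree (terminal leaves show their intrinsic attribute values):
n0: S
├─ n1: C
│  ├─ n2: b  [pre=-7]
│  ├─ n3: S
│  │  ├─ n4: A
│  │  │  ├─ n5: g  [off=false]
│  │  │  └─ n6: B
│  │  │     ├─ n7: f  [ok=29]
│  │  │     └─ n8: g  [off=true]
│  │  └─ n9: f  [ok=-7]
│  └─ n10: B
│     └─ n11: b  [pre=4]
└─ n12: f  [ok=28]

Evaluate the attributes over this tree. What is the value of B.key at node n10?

1. n1.key = "nz"  ["nz"]
2. n1.ok = "uz"  ["uz"]
3. n2.pre = -7  [terminal]
4. n4.idx = 7  [7]
5. n5.off = false  [terminal]
6. n6.lim = 14  [A.idx + 7]
7. n6.pre = false  [g.off == true]
8. n7.ok = 29  [terminal]
9. n8.off = true  [terminal]
10. n6.key = 24  [f.ok - 5]
11. n6.wid = 22  [B.lim + 8]
12. n4.hot = false  [B.key == B.wid]
13. n9.ok = -7  [terminal]
14. n3.idx = -7  [f.ok]
15. n3.tag = 10  [f.ok + 17]
16. n3.ok = -2  [f.ok + 5]
17. n3.fin = "kr"  ["kr"]
18. n10.lim = 17  [S.tag + b.pre + 14]
19. n10.pre = false  [S.idx == -6]
20. n11.pre = 4  [terminal]
21. n10.key = 23  [B.lim + b.pre + 2]
22. n10.wid = 9  [b.pre + 5]
23. n1.wid = false  [S.tag > 10]
24. n1.pre = -6  [B.wid - 15]
25. n12.ok = 28  [terminal]
26. n0.idx = 23  [f.ok + C.pre + 1]
27. n0.tag = -1  [C.pre + f.ok - 23]
28. n0.ok = 23  [f.ok + C.pre + 1]
29. n0.fin = "qv"  ["qv"]

23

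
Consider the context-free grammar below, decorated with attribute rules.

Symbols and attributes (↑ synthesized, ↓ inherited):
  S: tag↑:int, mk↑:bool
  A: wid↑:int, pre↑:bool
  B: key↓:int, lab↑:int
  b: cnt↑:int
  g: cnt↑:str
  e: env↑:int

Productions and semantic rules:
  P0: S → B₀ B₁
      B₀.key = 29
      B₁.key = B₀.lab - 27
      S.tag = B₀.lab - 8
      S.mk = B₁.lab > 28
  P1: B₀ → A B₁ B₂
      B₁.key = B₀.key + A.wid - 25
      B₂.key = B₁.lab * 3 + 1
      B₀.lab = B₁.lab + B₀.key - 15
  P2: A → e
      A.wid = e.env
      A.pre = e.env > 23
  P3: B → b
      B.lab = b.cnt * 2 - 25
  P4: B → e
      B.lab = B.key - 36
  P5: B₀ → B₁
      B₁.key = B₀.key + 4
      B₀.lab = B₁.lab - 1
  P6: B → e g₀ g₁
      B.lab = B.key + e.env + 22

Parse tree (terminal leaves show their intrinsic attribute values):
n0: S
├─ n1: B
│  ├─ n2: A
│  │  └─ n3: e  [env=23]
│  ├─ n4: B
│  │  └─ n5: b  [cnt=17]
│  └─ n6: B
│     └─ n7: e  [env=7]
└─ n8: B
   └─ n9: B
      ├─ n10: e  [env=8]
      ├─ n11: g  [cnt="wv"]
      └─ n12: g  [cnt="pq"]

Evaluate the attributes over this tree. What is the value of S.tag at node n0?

15

1. n1.key = 29  [29]
2. n3.env = 23  [terminal]
3. n2.wid = 23  [e.env]
4. n2.pre = false  [e.env > 23]
5. n4.key = 27  [B₀.key + A.wid - 25]
6. n5.cnt = 17  [terminal]
7. n4.lab = 9  [b.cnt * 2 - 25]
8. n6.key = 28  [B₁.lab * 3 + 1]
9. n7.env = 7  [terminal]
10. n6.lab = -8  [B.key - 36]
11. n1.lab = 23  [B₁.lab + B₀.key - 15]
12. n8.key = -4  [B₀.lab - 27]
13. n9.key = 0  [B₀.key + 4]
14. n10.env = 8  [terminal]
15. n11.cnt = "wv"  [terminal]
16. n12.cnt = "pq"  [terminal]
17. n9.lab = 30  [B.key + e.env + 22]
18. n8.lab = 29  [B₁.lab - 1]
19. n0.tag = 15  [B₀.lab - 8]
20. n0.mk = true  [B₁.lab > 28]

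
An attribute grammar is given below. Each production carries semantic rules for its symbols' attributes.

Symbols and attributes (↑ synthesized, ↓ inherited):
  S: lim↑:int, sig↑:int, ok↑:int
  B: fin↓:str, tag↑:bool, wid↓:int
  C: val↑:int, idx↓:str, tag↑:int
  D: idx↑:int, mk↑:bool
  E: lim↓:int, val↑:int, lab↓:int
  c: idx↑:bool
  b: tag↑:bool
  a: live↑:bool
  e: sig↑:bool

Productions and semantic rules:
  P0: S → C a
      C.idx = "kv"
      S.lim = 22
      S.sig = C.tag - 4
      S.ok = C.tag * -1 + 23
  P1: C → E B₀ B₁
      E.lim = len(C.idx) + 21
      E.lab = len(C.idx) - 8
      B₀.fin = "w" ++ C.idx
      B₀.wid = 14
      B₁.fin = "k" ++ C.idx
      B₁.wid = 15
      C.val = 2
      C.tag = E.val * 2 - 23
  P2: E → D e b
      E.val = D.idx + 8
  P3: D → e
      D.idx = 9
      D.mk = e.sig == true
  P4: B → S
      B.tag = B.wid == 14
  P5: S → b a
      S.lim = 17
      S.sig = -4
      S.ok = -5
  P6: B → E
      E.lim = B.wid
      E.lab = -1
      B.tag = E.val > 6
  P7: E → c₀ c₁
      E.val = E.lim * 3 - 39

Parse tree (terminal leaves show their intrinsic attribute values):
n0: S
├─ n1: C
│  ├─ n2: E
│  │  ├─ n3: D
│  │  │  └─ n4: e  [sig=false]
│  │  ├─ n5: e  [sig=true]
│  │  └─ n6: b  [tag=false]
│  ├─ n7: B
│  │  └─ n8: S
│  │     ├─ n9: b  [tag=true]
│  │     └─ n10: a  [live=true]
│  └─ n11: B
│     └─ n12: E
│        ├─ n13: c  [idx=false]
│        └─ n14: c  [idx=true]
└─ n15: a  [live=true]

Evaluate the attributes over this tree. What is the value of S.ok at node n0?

1. n1.idx = "kv"  ["kv"]
2. n2.lim = 23  [len(C.idx) + 21]
3. n2.lab = -6  [len(C.idx) - 8]
4. n4.sig = false  [terminal]
5. n3.idx = 9  [9]
6. n3.mk = false  [e.sig == true]
7. n5.sig = true  [terminal]
8. n6.tag = false  [terminal]
9. n2.val = 17  [D.idx + 8]
10. n7.fin = "wkv"  ["w" ++ C.idx]
11. n7.wid = 14  [14]
12. n9.tag = true  [terminal]
13. n10.live = true  [terminal]
14. n8.lim = 17  [17]
15. n8.sig = -4  [-4]
16. n8.ok = -5  [-5]
17. n7.tag = true  [B.wid == 14]
18. n11.fin = "kkv"  ["k" ++ C.idx]
19. n11.wid = 15  [15]
20. n12.lim = 15  [B.wid]
21. n12.lab = -1  [-1]
22. n13.idx = false  [terminal]
23. n14.idx = true  [terminal]
24. n12.val = 6  [E.lim * 3 - 39]
25. n11.tag = false  [E.val > 6]
26. n1.val = 2  [2]
27. n1.tag = 11  [E.val * 2 - 23]
28. n15.live = true  [terminal]
29. n0.lim = 22  [22]
30. n0.sig = 7  [C.tag - 4]
31. n0.ok = 12  [C.tag * -1 + 23]

12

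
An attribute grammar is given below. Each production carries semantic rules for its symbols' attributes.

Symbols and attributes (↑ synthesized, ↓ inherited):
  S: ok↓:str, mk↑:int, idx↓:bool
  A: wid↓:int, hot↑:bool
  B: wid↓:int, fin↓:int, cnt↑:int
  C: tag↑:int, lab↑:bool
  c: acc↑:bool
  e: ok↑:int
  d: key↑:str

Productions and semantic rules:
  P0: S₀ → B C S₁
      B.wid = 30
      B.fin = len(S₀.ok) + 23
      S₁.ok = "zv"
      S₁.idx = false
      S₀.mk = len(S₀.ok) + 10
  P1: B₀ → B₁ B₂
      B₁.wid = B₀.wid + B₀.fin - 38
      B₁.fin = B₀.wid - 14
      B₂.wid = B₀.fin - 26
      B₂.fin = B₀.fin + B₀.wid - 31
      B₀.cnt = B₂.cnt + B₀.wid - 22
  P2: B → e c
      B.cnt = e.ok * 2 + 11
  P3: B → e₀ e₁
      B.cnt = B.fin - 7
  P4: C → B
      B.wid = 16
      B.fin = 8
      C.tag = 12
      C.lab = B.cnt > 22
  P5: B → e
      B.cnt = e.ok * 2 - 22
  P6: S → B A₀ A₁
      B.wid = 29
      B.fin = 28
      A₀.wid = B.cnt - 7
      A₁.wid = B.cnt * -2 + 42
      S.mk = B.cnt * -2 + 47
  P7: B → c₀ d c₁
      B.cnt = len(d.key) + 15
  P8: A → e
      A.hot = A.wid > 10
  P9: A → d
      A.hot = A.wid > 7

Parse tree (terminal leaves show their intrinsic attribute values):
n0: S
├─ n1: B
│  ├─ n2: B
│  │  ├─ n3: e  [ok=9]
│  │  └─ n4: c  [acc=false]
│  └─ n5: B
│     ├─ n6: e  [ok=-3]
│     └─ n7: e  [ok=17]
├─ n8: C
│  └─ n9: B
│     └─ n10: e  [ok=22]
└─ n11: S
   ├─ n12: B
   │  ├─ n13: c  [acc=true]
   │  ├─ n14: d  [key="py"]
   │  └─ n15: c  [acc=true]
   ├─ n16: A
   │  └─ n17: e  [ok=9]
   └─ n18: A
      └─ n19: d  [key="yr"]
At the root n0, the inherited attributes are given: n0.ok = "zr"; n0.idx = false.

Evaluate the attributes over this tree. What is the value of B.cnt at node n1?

1. n0.ok = "zr"  [given at root]
2. n0.idx = false  [given at root]
3. n1.wid = 30  [30]
4. n1.fin = 25  [len(S₀.ok) + 23]
5. n2.wid = 17  [B₀.wid + B₀.fin - 38]
6. n2.fin = 16  [B₀.wid - 14]
7. n3.ok = 9  [terminal]
8. n4.acc = false  [terminal]
9. n2.cnt = 29  [e.ok * 2 + 11]
10. n5.wid = -1  [B₀.fin - 26]
11. n5.fin = 24  [B₀.fin + B₀.wid - 31]
12. n6.ok = -3  [terminal]
13. n7.ok = 17  [terminal]
14. n5.cnt = 17  [B.fin - 7]
15. n1.cnt = 25  [B₂.cnt + B₀.wid - 22]
16. n9.wid = 16  [16]
17. n9.fin = 8  [8]
18. n10.ok = 22  [terminal]
19. n9.cnt = 22  [e.ok * 2 - 22]
20. n8.tag = 12  [12]
21. n8.lab = false  [B.cnt > 22]
22. n11.ok = "zv"  ["zv"]
23. n11.idx = false  [false]
24. n12.wid = 29  [29]
25. n12.fin = 28  [28]
26. n13.acc = true  [terminal]
27. n14.key = "py"  [terminal]
28. n15.acc = true  [terminal]
29. n12.cnt = 17  [len(d.key) + 15]
30. n16.wid = 10  [B.cnt - 7]
31. n17.ok = 9  [terminal]
32. n16.hot = false  [A.wid > 10]
33. n18.wid = 8  [B.cnt * -2 + 42]
34. n19.key = "yr"  [terminal]
35. n18.hot = true  [A.wid > 7]
36. n11.mk = 13  [B.cnt * -2 + 47]
37. n0.mk = 12  [len(S₀.ok) + 10]

25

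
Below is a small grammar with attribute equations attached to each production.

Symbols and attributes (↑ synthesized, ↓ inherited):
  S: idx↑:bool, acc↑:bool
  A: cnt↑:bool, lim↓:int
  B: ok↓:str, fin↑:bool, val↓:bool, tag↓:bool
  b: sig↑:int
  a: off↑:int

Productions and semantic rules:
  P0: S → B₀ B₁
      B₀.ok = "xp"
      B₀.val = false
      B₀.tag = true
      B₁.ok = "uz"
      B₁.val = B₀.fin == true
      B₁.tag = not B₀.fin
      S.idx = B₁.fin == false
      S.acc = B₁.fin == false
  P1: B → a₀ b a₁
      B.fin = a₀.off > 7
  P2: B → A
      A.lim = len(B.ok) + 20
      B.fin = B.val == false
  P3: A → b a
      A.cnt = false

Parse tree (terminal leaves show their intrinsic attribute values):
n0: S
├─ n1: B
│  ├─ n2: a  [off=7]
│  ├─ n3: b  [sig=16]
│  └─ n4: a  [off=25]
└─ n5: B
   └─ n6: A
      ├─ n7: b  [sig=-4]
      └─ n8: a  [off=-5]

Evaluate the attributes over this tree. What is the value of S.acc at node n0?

1. n1.ok = "xp"  ["xp"]
2. n1.val = false  [false]
3. n1.tag = true  [true]
4. n2.off = 7  [terminal]
5. n3.sig = 16  [terminal]
6. n4.off = 25  [terminal]
7. n1.fin = false  [a₀.off > 7]
8. n5.ok = "uz"  ["uz"]
9. n5.val = false  [B₀.fin == true]
10. n5.tag = true  [not B₀.fin]
11. n6.lim = 22  [len(B.ok) + 20]
12. n7.sig = -4  [terminal]
13. n8.off = -5  [terminal]
14. n6.cnt = false  [false]
15. n5.fin = true  [B.val == false]
16. n0.idx = false  [B₁.fin == false]
17. n0.acc = false  [B₁.fin == false]

false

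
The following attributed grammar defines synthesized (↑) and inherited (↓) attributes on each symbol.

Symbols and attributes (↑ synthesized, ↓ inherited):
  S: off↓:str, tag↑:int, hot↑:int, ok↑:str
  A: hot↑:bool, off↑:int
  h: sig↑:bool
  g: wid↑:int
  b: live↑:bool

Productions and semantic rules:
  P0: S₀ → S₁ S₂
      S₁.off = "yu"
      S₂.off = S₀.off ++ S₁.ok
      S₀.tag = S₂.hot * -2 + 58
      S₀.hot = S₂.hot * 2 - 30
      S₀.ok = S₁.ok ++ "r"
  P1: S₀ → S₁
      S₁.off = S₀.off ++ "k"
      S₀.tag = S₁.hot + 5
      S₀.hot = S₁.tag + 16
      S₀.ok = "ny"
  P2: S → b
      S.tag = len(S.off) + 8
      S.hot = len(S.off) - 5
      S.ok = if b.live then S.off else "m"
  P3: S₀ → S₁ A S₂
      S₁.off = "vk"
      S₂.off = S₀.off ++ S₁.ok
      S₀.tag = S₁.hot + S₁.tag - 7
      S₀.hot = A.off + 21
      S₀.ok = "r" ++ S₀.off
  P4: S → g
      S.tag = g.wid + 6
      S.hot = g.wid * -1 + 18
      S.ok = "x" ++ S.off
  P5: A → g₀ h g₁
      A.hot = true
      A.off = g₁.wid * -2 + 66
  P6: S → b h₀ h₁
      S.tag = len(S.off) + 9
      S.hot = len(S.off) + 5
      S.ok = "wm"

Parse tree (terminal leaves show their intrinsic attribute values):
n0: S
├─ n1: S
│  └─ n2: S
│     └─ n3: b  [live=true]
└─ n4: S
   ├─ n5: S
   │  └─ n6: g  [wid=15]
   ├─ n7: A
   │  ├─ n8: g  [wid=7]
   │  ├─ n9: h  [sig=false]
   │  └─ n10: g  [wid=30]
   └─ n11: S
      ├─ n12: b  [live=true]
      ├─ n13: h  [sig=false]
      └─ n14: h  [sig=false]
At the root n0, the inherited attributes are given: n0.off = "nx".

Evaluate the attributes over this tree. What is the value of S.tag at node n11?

1. n0.off = "nx"  [given at root]
2. n1.off = "yu"  ["yu"]
3. n2.off = "yuk"  [S₀.off ++ "k"]
4. n3.live = true  [terminal]
5. n2.tag = 11  [len(S.off) + 8]
6. n2.hot = -2  [len(S.off) - 5]
7. n2.ok = "yuk"  [if b.live then S.off else "m"]
8. n1.tag = 3  [S₁.hot + 5]
9. n1.hot = 27  [S₁.tag + 16]
10. n1.ok = "ny"  ["ny"]
11. n4.off = "nxny"  [S₀.off ++ S₁.ok]
12. n5.off = "vk"  ["vk"]
13. n6.wid = 15  [terminal]
14. n5.tag = 21  [g.wid + 6]
15. n5.hot = 3  [g.wid * -1 + 18]
16. n5.ok = "xvk"  ["x" ++ S.off]
17. n8.wid = 7  [terminal]
18. n9.sig = false  [terminal]
19. n10.wid = 30  [terminal]
20. n7.hot = true  [true]
21. n7.off = 6  [g₁.wid * -2 + 66]
22. n11.off = "nxnyxvk"  [S₀.off ++ S₁.ok]
23. n12.live = true  [terminal]
24. n13.sig = false  [terminal]
25. n14.sig = false  [terminal]
26. n11.tag = 16  [len(S.off) + 9]
27. n11.hot = 12  [len(S.off) + 5]
28. n11.ok = "wm"  ["wm"]
29. n4.tag = 17  [S₁.hot + S₁.tag - 7]
30. n4.hot = 27  [A.off + 21]
31. n4.ok = "rnxny"  ["r" ++ S₀.off]
32. n0.tag = 4  [S₂.hot * -2 + 58]
33. n0.hot = 24  [S₂.hot * 2 - 30]
34. n0.ok = "nyr"  [S₁.ok ++ "r"]

16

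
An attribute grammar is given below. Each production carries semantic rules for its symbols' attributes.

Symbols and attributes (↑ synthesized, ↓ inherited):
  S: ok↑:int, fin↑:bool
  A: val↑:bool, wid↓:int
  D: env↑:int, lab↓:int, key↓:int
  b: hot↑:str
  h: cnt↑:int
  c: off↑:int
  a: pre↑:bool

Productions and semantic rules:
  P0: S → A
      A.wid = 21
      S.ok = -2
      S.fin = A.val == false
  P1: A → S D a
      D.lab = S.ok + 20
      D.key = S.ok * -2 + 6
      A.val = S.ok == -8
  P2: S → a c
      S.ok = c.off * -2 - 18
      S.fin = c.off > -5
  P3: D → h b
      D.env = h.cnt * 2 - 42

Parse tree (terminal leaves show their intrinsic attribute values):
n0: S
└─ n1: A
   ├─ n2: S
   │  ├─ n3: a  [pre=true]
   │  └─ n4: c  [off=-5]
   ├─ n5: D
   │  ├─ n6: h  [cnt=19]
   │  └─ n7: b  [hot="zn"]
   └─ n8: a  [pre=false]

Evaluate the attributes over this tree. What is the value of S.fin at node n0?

1. n1.wid = 21  [21]
2. n3.pre = true  [terminal]
3. n4.off = -5  [terminal]
4. n2.ok = -8  [c.off * -2 - 18]
5. n2.fin = false  [c.off > -5]
6. n5.lab = 12  [S.ok + 20]
7. n5.key = 22  [S.ok * -2 + 6]
8. n6.cnt = 19  [terminal]
9. n7.hot = "zn"  [terminal]
10. n5.env = -4  [h.cnt * 2 - 42]
11. n8.pre = false  [terminal]
12. n1.val = true  [S.ok == -8]
13. n0.ok = -2  [-2]
14. n0.fin = false  [A.val == false]

false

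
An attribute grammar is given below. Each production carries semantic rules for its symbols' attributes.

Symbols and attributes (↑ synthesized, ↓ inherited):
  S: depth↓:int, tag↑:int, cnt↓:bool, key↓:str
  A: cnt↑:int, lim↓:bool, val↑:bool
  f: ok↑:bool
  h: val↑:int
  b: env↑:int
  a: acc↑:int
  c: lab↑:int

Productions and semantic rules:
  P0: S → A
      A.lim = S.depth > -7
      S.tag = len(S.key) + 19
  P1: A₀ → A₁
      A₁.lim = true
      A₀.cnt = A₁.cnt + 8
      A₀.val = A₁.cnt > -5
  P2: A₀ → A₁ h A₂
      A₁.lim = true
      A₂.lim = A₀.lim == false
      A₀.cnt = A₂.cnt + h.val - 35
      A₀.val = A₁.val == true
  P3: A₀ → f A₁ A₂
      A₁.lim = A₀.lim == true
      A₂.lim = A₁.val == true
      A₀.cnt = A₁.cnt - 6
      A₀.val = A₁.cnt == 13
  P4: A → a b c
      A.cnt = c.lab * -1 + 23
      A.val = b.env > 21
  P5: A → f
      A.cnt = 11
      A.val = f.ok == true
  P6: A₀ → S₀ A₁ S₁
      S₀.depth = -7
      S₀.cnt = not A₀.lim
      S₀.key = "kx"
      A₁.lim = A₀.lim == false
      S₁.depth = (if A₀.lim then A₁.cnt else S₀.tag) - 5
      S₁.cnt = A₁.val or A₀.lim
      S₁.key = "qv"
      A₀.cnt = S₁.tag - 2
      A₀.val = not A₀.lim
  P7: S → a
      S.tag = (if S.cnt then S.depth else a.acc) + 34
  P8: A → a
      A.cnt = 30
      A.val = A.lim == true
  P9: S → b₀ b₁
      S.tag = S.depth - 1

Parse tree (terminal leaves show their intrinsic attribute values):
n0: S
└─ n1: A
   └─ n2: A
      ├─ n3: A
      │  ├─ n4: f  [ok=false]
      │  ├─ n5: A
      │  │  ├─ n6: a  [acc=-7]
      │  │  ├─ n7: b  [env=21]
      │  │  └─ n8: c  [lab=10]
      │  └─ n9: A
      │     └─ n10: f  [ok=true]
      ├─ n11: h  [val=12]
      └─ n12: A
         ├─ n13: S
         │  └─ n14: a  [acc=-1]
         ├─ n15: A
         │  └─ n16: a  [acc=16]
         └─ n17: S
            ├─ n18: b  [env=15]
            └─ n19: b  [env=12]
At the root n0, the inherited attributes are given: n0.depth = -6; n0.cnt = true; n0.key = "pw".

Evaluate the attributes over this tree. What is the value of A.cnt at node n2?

1. n0.depth = -6  [given at root]
2. n0.cnt = true  [given at root]
3. n0.key = "pw"  [given at root]
4. n1.lim = true  [S.depth > -7]
5. n2.lim = true  [true]
6. n3.lim = true  [true]
7. n4.ok = false  [terminal]
8. n5.lim = true  [A₀.lim == true]
9. n6.acc = -7  [terminal]
10. n7.env = 21  [terminal]
11. n8.lab = 10  [terminal]
12. n5.cnt = 13  [c.lab * -1 + 23]
13. n5.val = false  [b.env > 21]
14. n9.lim = false  [A₁.val == true]
15. n10.ok = true  [terminal]
16. n9.cnt = 11  [11]
17. n9.val = true  [f.ok == true]
18. n3.cnt = 7  [A₁.cnt - 6]
19. n3.val = true  [A₁.cnt == 13]
20. n11.val = 12  [terminal]
21. n12.lim = false  [A₀.lim == false]
22. n13.depth = -7  [-7]
23. n13.cnt = true  [not A₀.lim]
24. n13.key = "kx"  ["kx"]
25. n14.acc = -1  [terminal]
26. n13.tag = 27  [(if S.cnt then S.depth else a.acc) + 34]
27. n15.lim = true  [A₀.lim == false]
28. n16.acc = 16  [terminal]
29. n15.cnt = 30  [30]
30. n15.val = true  [A.lim == true]
31. n17.depth = 22  [(if A₀.lim then A₁.cnt else S₀.tag) - 5]
32. n17.cnt = true  [A₁.val or A₀.lim]
33. n17.key = "qv"  ["qv"]
34. n18.env = 15  [terminal]
35. n19.env = 12  [terminal]
36. n17.tag = 21  [S.depth - 1]
37. n12.cnt = 19  [S₁.tag - 2]
38. n12.val = true  [not A₀.lim]
39. n2.cnt = -4  [A₂.cnt + h.val - 35]
40. n2.val = true  [A₁.val == true]
41. n1.cnt = 4  [A₁.cnt + 8]
42. n1.val = true  [A₁.cnt > -5]
43. n0.tag = 21  [len(S.key) + 19]

-4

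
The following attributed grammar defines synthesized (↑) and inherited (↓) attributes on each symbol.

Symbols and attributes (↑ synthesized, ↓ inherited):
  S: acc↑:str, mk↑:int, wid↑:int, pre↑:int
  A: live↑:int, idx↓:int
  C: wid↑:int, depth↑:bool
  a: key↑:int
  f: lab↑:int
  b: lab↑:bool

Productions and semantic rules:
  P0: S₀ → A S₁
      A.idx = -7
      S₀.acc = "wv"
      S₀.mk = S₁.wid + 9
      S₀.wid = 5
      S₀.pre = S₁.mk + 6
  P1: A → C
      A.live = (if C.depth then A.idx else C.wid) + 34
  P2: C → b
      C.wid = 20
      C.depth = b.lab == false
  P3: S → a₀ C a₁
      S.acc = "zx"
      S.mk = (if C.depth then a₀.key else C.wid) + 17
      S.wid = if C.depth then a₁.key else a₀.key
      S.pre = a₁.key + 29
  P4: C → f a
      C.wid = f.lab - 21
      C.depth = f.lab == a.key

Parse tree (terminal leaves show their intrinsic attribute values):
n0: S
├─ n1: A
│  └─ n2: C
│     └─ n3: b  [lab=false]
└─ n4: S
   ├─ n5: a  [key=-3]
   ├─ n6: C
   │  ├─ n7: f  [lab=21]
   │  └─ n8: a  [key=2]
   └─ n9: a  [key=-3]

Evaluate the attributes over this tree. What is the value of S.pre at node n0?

23

1. n1.idx = -7  [-7]
2. n3.lab = false  [terminal]
3. n2.wid = 20  [20]
4. n2.depth = true  [b.lab == false]
5. n1.live = 27  [(if C.depth then A.idx else C.wid) + 34]
6. n5.key = -3  [terminal]
7. n7.lab = 21  [terminal]
8. n8.key = 2  [terminal]
9. n6.wid = 0  [f.lab - 21]
10. n6.depth = false  [f.lab == a.key]
11. n9.key = -3  [terminal]
12. n4.acc = "zx"  ["zx"]
13. n4.mk = 17  [(if C.depth then a₀.key else C.wid) + 17]
14. n4.wid = -3  [if C.depth then a₁.key else a₀.key]
15. n4.pre = 26  [a₁.key + 29]
16. n0.acc = "wv"  ["wv"]
17. n0.mk = 6  [S₁.wid + 9]
18. n0.wid = 5  [5]
19. n0.pre = 23  [S₁.mk + 6]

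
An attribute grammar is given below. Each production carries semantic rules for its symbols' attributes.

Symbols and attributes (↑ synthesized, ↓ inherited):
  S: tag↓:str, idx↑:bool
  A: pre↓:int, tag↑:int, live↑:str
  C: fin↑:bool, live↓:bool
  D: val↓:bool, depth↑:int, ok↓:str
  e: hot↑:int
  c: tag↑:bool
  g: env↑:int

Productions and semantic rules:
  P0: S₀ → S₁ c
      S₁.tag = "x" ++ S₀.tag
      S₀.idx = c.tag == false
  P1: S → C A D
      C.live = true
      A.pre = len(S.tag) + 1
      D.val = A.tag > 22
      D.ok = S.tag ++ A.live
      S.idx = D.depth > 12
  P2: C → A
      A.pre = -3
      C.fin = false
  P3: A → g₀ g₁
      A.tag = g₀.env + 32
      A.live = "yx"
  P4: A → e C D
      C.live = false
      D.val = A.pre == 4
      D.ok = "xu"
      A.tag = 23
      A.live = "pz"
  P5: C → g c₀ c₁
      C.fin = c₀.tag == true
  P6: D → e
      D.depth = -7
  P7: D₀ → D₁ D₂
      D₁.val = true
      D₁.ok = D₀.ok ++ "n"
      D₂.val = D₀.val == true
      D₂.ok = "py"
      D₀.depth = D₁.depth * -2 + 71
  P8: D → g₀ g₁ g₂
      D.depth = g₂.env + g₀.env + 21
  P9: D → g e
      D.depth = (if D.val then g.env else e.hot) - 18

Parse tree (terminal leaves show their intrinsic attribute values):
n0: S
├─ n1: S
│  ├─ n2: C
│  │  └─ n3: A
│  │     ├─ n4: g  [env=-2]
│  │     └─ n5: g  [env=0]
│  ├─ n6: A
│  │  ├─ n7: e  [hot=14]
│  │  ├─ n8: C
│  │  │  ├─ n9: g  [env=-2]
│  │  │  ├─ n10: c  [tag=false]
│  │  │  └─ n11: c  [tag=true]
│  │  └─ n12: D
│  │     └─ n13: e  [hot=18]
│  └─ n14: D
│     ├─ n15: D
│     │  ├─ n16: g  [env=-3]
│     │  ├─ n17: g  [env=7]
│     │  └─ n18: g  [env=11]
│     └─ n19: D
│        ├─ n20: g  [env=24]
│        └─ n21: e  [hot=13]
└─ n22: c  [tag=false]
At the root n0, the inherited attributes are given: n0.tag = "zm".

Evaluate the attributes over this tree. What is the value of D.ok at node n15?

1. n0.tag = "zm"  [given at root]
2. n1.tag = "xzm"  ["x" ++ S₀.tag]
3. n2.live = true  [true]
4. n3.pre = -3  [-3]
5. n4.env = -2  [terminal]
6. n5.env = 0  [terminal]
7. n3.tag = 30  [g₀.env + 32]
8. n3.live = "yx"  ["yx"]
9. n2.fin = false  [false]
10. n6.pre = 4  [len(S.tag) + 1]
11. n7.hot = 14  [terminal]
12. n8.live = false  [false]
13. n9.env = -2  [terminal]
14. n10.tag = false  [terminal]
15. n11.tag = true  [terminal]
16. n8.fin = false  [c₀.tag == true]
17. n12.val = true  [A.pre == 4]
18. n12.ok = "xu"  ["xu"]
19. n13.hot = 18  [terminal]
20. n12.depth = -7  [-7]
21. n6.tag = 23  [23]
22. n6.live = "pz"  ["pz"]
23. n14.val = true  [A.tag > 22]
24. n14.ok = "xzmpz"  [S.tag ++ A.live]
25. n15.val = true  [true]
26. n15.ok = "xzmpzn"  [D₀.ok ++ "n"]
27. n16.env = -3  [terminal]
28. n17.env = 7  [terminal]
29. n18.env = 11  [terminal]
30. n15.depth = 29  [g₂.env + g₀.env + 21]
31. n19.val = true  [D₀.val == true]
32. n19.ok = "py"  ["py"]
33. n20.env = 24  [terminal]
34. n21.hot = 13  [terminal]
35. n19.depth = 6  [(if D.val then g.env else e.hot) - 18]
36. n14.depth = 13  [D₁.depth * -2 + 71]
37. n1.idx = true  [D.depth > 12]
38. n22.tag = false  [terminal]
39. n0.idx = true  [c.tag == false]

"xzmpzn"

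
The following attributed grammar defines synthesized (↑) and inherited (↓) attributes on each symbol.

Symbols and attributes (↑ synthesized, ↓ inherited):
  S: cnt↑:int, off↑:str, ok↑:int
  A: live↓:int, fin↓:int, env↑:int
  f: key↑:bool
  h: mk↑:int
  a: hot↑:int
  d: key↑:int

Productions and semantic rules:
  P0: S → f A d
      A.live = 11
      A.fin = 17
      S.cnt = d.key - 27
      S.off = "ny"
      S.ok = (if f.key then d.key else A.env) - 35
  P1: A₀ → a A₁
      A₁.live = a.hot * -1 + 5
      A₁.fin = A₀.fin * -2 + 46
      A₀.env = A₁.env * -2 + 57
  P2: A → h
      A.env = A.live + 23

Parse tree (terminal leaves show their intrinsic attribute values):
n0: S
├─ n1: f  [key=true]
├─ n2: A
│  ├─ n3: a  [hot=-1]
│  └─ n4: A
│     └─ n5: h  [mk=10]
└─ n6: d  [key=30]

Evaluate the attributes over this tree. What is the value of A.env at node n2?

1. n1.key = true  [terminal]
2. n2.live = 11  [11]
3. n2.fin = 17  [17]
4. n3.hot = -1  [terminal]
5. n4.live = 6  [a.hot * -1 + 5]
6. n4.fin = 12  [A₀.fin * -2 + 46]
7. n5.mk = 10  [terminal]
8. n4.env = 29  [A.live + 23]
9. n2.env = -1  [A₁.env * -2 + 57]
10. n6.key = 30  [terminal]
11. n0.cnt = 3  [d.key - 27]
12. n0.off = "ny"  ["ny"]
13. n0.ok = -5  [(if f.key then d.key else A.env) - 35]

-1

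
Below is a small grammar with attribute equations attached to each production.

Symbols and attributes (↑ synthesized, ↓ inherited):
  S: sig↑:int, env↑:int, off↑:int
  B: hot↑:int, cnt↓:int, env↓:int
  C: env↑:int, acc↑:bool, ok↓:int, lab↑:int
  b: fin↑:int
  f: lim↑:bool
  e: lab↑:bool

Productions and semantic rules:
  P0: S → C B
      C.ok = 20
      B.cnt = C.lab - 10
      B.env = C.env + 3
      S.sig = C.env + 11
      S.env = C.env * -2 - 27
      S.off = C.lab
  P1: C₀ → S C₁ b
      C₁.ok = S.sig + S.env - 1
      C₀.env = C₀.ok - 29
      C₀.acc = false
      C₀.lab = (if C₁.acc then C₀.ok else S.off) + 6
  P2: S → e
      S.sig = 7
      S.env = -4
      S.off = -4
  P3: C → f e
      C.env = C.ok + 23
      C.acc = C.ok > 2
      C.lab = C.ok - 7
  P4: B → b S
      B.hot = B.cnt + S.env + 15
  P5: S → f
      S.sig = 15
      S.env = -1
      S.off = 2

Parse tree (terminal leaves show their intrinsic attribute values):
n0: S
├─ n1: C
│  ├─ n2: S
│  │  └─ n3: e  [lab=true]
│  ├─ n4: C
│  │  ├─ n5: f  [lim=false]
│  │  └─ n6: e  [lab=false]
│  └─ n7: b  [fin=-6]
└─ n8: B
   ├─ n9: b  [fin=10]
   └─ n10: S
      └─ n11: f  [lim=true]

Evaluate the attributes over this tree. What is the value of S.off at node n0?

2

1. n1.ok = 20  [20]
2. n3.lab = true  [terminal]
3. n2.sig = 7  [7]
4. n2.env = -4  [-4]
5. n2.off = -4  [-4]
6. n4.ok = 2  [S.sig + S.env - 1]
7. n5.lim = false  [terminal]
8. n6.lab = false  [terminal]
9. n4.env = 25  [C.ok + 23]
10. n4.acc = false  [C.ok > 2]
11. n4.lab = -5  [C.ok - 7]
12. n7.fin = -6  [terminal]
13. n1.env = -9  [C₀.ok - 29]
14. n1.acc = false  [false]
15. n1.lab = 2  [(if C₁.acc then C₀.ok else S.off) + 6]
16. n8.cnt = -8  [C.lab - 10]
17. n8.env = -6  [C.env + 3]
18. n9.fin = 10  [terminal]
19. n11.lim = true  [terminal]
20. n10.sig = 15  [15]
21. n10.env = -1  [-1]
22. n10.off = 2  [2]
23. n8.hot = 6  [B.cnt + S.env + 15]
24. n0.sig = 2  [C.env + 11]
25. n0.env = -9  [C.env * -2 - 27]
26. n0.off = 2  [C.lab]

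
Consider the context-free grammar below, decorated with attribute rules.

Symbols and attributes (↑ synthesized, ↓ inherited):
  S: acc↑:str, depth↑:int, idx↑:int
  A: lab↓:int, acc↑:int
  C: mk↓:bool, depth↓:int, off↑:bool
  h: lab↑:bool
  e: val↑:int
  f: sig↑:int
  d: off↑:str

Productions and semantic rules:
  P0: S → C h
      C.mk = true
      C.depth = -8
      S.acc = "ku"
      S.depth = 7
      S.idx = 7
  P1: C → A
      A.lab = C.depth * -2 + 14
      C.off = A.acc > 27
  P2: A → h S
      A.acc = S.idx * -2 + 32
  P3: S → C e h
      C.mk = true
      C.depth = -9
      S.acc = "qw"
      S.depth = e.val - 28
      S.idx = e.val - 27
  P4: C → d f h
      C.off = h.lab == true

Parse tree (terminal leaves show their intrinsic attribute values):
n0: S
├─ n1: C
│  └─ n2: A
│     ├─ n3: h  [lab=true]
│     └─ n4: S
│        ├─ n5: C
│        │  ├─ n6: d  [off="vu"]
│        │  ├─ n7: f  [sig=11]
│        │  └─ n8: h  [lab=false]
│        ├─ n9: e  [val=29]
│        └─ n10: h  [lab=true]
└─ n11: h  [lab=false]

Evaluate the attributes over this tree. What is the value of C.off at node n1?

true

1. n1.mk = true  [true]
2. n1.depth = -8  [-8]
3. n2.lab = 30  [C.depth * -2 + 14]
4. n3.lab = true  [terminal]
5. n5.mk = true  [true]
6. n5.depth = -9  [-9]
7. n6.off = "vu"  [terminal]
8. n7.sig = 11  [terminal]
9. n8.lab = false  [terminal]
10. n5.off = false  [h.lab == true]
11. n9.val = 29  [terminal]
12. n10.lab = true  [terminal]
13. n4.acc = "qw"  ["qw"]
14. n4.depth = 1  [e.val - 28]
15. n4.idx = 2  [e.val - 27]
16. n2.acc = 28  [S.idx * -2 + 32]
17. n1.off = true  [A.acc > 27]
18. n11.lab = false  [terminal]
19. n0.acc = "ku"  ["ku"]
20. n0.depth = 7  [7]
21. n0.idx = 7  [7]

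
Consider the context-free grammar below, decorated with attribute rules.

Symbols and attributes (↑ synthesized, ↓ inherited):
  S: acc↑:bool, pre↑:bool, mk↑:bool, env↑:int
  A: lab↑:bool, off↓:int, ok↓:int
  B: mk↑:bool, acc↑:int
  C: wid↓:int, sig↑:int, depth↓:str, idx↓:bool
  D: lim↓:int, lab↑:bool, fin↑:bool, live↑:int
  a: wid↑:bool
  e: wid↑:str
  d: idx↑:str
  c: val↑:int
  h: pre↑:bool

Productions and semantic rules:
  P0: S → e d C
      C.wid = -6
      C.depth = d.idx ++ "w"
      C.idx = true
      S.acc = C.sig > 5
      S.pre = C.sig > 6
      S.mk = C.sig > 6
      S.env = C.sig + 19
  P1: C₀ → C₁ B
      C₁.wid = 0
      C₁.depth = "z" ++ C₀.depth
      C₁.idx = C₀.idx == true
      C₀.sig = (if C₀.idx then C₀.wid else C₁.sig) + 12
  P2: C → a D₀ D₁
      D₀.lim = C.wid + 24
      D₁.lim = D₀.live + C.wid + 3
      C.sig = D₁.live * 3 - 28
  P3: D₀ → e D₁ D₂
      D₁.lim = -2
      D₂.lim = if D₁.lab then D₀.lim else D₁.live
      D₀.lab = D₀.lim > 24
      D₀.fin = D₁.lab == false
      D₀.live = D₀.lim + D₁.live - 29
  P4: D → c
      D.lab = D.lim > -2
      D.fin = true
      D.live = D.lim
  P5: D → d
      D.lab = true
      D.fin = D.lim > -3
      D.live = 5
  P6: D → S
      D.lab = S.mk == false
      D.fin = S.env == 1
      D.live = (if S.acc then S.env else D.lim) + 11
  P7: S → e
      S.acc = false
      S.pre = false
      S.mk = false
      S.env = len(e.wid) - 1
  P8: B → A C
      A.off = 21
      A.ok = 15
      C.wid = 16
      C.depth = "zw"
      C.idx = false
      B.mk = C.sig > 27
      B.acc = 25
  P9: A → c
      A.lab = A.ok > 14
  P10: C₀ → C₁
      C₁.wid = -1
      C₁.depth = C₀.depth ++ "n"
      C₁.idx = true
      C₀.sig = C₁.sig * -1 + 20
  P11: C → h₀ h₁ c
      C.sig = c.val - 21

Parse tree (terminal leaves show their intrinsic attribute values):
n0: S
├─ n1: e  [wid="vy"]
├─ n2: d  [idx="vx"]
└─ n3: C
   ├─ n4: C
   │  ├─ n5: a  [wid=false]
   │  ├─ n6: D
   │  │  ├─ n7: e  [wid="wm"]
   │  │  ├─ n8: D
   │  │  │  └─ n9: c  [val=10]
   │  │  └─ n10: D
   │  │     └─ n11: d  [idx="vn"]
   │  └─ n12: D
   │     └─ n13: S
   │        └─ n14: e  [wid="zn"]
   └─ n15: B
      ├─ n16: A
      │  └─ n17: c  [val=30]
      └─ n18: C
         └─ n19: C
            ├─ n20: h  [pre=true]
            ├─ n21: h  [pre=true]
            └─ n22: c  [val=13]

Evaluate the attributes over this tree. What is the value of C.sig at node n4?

-7

1. n1.wid = "vy"  [terminal]
2. n2.idx = "vx"  [terminal]
3. n3.wid = -6  [-6]
4. n3.depth = "vxw"  [d.idx ++ "w"]
5. n3.idx = true  [true]
6. n4.wid = 0  [0]
7. n4.depth = "zvxw"  ["z" ++ C₀.depth]
8. n4.idx = true  [C₀.idx == true]
9. n5.wid = false  [terminal]
10. n6.lim = 24  [C.wid + 24]
11. n7.wid = "wm"  [terminal]
12. n8.lim = -2  [-2]
13. n9.val = 10  [terminal]
14. n8.lab = false  [D.lim > -2]
15. n8.fin = true  [true]
16. n8.live = -2  [D.lim]
17. n10.lim = -2  [if D₁.lab then D₀.lim else D₁.live]
18. n11.idx = "vn"  [terminal]
19. n10.lab = true  [true]
20. n10.fin = true  [D.lim > -3]
21. n10.live = 5  [5]
22. n6.lab = false  [D₀.lim > 24]
23. n6.fin = true  [D₁.lab == false]
24. n6.live = -7  [D₀.lim + D₁.live - 29]
25. n12.lim = -4  [D₀.live + C.wid + 3]
26. n14.wid = "zn"  [terminal]
27. n13.acc = false  [false]
28. n13.pre = false  [false]
29. n13.mk = false  [false]
30. n13.env = 1  [len(e.wid) - 1]
31. n12.lab = true  [S.mk == false]
32. n12.fin = true  [S.env == 1]
33. n12.live = 7  [(if S.acc then S.env else D.lim) + 11]
34. n4.sig = -7  [D₁.live * 3 - 28]
35. n16.off = 21  [21]
36. n16.ok = 15  [15]
37. n17.val = 30  [terminal]
38. n16.lab = true  [A.ok > 14]
39. n18.wid = 16  [16]
40. n18.depth = "zw"  ["zw"]
41. n18.idx = false  [false]
42. n19.wid = -1  [-1]
43. n19.depth = "zwn"  [C₀.depth ++ "n"]
44. n19.idx = true  [true]
45. n20.pre = true  [terminal]
46. n21.pre = true  [terminal]
47. n22.val = 13  [terminal]
48. n19.sig = -8  [c.val - 21]
49. n18.sig = 28  [C₁.sig * -1 + 20]
50. n15.mk = true  [C.sig > 27]
51. n15.acc = 25  [25]
52. n3.sig = 6  [(if C₀.idx then C₀.wid else C₁.sig) + 12]
53. n0.acc = true  [C.sig > 5]
54. n0.pre = false  [C.sig > 6]
55. n0.mk = false  [C.sig > 6]
56. n0.env = 25  [C.sig + 19]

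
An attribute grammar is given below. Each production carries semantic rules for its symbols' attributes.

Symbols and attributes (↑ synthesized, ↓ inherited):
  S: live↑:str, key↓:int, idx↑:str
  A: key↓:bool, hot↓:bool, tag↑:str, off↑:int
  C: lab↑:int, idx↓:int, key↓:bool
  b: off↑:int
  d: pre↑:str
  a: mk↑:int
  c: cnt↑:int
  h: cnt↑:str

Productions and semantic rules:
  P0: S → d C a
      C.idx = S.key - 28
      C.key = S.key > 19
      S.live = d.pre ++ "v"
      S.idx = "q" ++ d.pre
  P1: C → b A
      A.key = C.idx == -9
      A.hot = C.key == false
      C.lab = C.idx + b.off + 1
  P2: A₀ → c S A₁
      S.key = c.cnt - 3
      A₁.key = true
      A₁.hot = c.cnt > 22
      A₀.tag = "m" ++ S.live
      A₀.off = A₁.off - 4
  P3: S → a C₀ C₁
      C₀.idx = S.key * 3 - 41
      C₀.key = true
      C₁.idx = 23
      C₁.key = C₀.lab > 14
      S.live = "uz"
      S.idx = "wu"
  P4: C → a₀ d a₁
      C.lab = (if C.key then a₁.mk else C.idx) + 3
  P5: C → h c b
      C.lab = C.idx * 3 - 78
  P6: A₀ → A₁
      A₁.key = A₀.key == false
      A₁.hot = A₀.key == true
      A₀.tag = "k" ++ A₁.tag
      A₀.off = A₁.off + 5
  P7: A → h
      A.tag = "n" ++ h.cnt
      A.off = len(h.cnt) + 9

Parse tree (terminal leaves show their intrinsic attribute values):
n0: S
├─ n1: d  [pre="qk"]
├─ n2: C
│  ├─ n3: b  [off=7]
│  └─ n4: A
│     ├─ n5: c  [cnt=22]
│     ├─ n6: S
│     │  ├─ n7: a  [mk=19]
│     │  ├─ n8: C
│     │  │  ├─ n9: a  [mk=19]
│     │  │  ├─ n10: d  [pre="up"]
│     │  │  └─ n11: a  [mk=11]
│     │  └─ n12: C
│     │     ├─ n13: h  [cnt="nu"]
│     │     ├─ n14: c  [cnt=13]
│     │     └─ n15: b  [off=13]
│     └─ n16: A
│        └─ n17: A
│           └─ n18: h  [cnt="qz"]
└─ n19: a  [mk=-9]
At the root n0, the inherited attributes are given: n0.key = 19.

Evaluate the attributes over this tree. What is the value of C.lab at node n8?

14

1. n0.key = 19  [given at root]
2. n1.pre = "qk"  [terminal]
3. n2.idx = -9  [S.key - 28]
4. n2.key = false  [S.key > 19]
5. n3.off = 7  [terminal]
6. n4.key = true  [C.idx == -9]
7. n4.hot = true  [C.key == false]
8. n5.cnt = 22  [terminal]
9. n6.key = 19  [c.cnt - 3]
10. n7.mk = 19  [terminal]
11. n8.idx = 16  [S.key * 3 - 41]
12. n8.key = true  [true]
13. n9.mk = 19  [terminal]
14. n10.pre = "up"  [terminal]
15. n11.mk = 11  [terminal]
16. n8.lab = 14  [(if C.key then a₁.mk else C.idx) + 3]
17. n12.idx = 23  [23]
18. n12.key = false  [C₀.lab > 14]
19. n13.cnt = "nu"  [terminal]
20. n14.cnt = 13  [terminal]
21. n15.off = 13  [terminal]
22. n12.lab = -9  [C.idx * 3 - 78]
23. n6.live = "uz"  ["uz"]
24. n6.idx = "wu"  ["wu"]
25. n16.key = true  [true]
26. n16.hot = false  [c.cnt > 22]
27. n17.key = false  [A₀.key == false]
28. n17.hot = true  [A₀.key == true]
29. n18.cnt = "qz"  [terminal]
30. n17.tag = "nqz"  ["n" ++ h.cnt]
31. n17.off = 11  [len(h.cnt) + 9]
32. n16.tag = "knqz"  ["k" ++ A₁.tag]
33. n16.off = 16  [A₁.off + 5]
34. n4.tag = "muz"  ["m" ++ S.live]
35. n4.off = 12  [A₁.off - 4]
36. n2.lab = -1  [C.idx + b.off + 1]
37. n19.mk = -9  [terminal]
38. n0.live = "qkv"  [d.pre ++ "v"]
39. n0.idx = "qqk"  ["q" ++ d.pre]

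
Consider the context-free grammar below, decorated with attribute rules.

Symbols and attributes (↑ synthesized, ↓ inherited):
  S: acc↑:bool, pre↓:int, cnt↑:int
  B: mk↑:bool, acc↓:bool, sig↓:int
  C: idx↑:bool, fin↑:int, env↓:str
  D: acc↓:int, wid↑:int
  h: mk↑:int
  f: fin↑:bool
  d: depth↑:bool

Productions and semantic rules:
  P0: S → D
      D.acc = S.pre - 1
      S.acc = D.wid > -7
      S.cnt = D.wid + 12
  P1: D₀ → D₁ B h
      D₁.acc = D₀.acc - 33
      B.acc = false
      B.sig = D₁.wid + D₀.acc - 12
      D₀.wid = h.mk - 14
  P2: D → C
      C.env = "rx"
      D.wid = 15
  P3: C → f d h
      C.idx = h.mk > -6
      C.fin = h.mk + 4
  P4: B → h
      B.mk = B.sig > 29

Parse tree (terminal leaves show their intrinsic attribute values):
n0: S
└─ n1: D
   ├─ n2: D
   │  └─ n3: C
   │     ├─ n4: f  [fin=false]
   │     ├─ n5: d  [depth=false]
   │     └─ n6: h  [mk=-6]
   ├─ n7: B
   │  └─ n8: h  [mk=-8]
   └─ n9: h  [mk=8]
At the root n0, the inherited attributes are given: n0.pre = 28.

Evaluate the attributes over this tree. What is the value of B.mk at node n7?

1. n0.pre = 28  [given at root]
2. n1.acc = 27  [S.pre - 1]
3. n2.acc = -6  [D₀.acc - 33]
4. n3.env = "rx"  ["rx"]
5. n4.fin = false  [terminal]
6. n5.depth = false  [terminal]
7. n6.mk = -6  [terminal]
8. n3.idx = false  [h.mk > -6]
9. n3.fin = -2  [h.mk + 4]
10. n2.wid = 15  [15]
11. n7.acc = false  [false]
12. n7.sig = 30  [D₁.wid + D₀.acc - 12]
13. n8.mk = -8  [terminal]
14. n7.mk = true  [B.sig > 29]
15. n9.mk = 8  [terminal]
16. n1.wid = -6  [h.mk - 14]
17. n0.acc = true  [D.wid > -7]
18. n0.cnt = 6  [D.wid + 12]

true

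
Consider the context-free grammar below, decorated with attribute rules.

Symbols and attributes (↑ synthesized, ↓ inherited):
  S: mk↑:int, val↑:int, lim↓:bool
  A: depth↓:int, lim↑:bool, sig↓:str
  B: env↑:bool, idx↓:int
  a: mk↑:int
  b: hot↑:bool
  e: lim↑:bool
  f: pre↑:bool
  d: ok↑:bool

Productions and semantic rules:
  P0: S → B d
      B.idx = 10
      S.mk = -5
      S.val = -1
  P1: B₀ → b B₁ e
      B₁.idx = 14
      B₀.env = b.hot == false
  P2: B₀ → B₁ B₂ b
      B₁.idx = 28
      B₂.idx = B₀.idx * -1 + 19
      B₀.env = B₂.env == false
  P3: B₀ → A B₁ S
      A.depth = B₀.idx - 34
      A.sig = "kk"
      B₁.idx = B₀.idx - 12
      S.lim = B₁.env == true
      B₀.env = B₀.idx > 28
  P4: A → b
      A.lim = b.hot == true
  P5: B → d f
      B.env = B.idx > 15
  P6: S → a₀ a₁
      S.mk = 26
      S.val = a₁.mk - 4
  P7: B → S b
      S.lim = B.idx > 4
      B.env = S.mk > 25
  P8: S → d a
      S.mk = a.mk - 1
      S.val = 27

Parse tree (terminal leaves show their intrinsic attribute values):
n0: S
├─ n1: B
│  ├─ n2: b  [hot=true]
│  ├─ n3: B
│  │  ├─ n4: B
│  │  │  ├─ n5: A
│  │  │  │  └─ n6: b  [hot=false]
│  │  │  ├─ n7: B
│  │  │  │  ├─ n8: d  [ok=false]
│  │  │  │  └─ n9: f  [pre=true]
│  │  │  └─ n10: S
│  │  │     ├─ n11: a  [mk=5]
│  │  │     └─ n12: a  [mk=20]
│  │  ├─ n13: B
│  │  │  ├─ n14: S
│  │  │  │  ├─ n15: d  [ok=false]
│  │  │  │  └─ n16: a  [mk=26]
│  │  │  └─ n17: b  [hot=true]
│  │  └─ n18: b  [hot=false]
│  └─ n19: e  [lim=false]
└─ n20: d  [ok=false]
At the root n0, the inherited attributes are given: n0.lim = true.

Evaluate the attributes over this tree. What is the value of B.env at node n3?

1. n0.lim = true  [given at root]
2. n1.idx = 10  [10]
3. n2.hot = true  [terminal]
4. n3.idx = 14  [14]
5. n4.idx = 28  [28]
6. n5.depth = -6  [B₀.idx - 34]
7. n5.sig = "kk"  ["kk"]
8. n6.hot = false  [terminal]
9. n5.lim = false  [b.hot == true]
10. n7.idx = 16  [B₀.idx - 12]
11. n8.ok = false  [terminal]
12. n9.pre = true  [terminal]
13. n7.env = true  [B.idx > 15]
14. n10.lim = true  [B₁.env == true]
15. n11.mk = 5  [terminal]
16. n12.mk = 20  [terminal]
17. n10.mk = 26  [26]
18. n10.val = 16  [a₁.mk - 4]
19. n4.env = false  [B₀.idx > 28]
20. n13.idx = 5  [B₀.idx * -1 + 19]
21. n14.lim = true  [B.idx > 4]
22. n15.ok = false  [terminal]
23. n16.mk = 26  [terminal]
24. n14.mk = 25  [a.mk - 1]
25. n14.val = 27  [27]
26. n17.hot = true  [terminal]
27. n13.env = false  [S.mk > 25]
28. n18.hot = false  [terminal]
29. n3.env = true  [B₂.env == false]
30. n19.lim = false  [terminal]
31. n1.env = false  [b.hot == false]
32. n20.ok = false  [terminal]
33. n0.mk = -5  [-5]
34. n0.val = -1  [-1]

true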